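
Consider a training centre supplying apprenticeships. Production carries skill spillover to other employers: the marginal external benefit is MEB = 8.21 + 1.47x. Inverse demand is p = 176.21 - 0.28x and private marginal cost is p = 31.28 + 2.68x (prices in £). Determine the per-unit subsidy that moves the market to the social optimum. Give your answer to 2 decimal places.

Social marginal cost = private MC − MEB = 23.07 + 1.21x.
Set SMC = demand: 23.07 + 1.21x = 176.21 - 0.28x → x* = 102.7785.
The Pigouvian subsidy equals MEB at x*: 8.21 + 1.47×102.7785 = 159.2944.

subsidy = £159.29 per unit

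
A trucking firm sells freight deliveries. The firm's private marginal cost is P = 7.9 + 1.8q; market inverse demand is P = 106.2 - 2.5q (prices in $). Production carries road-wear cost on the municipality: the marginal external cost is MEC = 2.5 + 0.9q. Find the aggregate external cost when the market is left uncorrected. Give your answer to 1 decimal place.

Market equilibrium (private): 7.9 + 1.8q = 106.2 - 2.5q → q_m = 22.8605.
Total external cost = ∫₀^{q_m} (2.5 + 0.9q) dq = 2.5×22.8605 + ½×0.9×22.8605² = 292.3224.

$292.3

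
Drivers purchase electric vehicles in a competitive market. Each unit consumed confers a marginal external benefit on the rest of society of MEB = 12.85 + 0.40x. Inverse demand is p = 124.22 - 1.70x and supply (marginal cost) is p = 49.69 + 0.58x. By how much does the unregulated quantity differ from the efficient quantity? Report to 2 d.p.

13.79 units

Market equilibrium (private): 49.69 + 0.58x = 124.22 - 1.70x → x_m = 32.6886.
Social marginal benefit = demand + MEB = 137.07 - 1.30x.
Set SMB = MC: 137.07 - 1.30x = 49.69 + 0.58x → x* = 46.4787.
Gap = |32.6886 − 46.4787| = 13.7901.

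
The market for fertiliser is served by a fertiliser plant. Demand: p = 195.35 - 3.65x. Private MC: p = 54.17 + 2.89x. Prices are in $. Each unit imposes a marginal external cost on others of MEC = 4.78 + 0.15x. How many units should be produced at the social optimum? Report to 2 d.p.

Social marginal cost = private MC + MEC = 58.95 + 3.04x.
Set SMC = demand: 58.95 + 3.04x = 195.35 - 3.65x → x* = 20.3886.

x* = 20.39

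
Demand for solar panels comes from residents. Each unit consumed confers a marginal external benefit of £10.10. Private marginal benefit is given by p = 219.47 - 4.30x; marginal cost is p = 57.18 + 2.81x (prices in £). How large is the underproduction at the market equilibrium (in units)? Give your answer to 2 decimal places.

Market equilibrium (private): 57.18 + 2.81x = 219.47 - 4.30x → x_m = 22.8256.
Social marginal benefit = demand + MEB = 229.57 - 4.30x.
Set SMB = MC: 229.57 - 4.30x = 57.18 + 2.81x → x* = 24.2461.
Gap = |22.8256 − 24.2461| = 1.4205.

1.42 units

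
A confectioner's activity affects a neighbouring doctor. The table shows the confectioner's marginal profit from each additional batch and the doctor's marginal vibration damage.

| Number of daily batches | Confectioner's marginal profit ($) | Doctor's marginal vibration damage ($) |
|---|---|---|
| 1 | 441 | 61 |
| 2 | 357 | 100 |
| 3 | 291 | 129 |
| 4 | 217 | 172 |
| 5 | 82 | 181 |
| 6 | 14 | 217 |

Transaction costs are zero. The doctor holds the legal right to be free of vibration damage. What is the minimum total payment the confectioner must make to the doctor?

$462

Efficient level: marginal profit ≥ marginal vibration damage through level 4, so k* = 4.
With the doctor holding the right, the confectioner must at least compensate total damage at k*: 61 + 100 + 129 + 172 = 462.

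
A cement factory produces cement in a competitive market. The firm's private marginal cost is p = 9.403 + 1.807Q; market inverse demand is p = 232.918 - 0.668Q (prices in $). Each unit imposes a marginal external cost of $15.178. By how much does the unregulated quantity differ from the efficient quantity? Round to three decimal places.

6.133 units

Market equilibrium (private): 9.403 + 1.807Q = 232.918 - 0.668Q → Q_m = 90.3091.
Social marginal cost = private MC + MEC = 24.581 + 1.807Q.
Set SMC = demand: 24.581 + 1.807Q = 232.918 - 0.668Q → Q* = 84.1766.
Gap = |90.3091 − 84.1766| = 6.1325.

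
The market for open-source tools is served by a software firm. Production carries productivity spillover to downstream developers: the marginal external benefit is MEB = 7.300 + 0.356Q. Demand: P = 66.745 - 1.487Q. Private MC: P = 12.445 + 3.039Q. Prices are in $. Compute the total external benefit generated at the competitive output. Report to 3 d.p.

$113.201

Market equilibrium (private): 12.445 + 3.039Q = 66.745 - 1.487Q → Q_m = 11.9973.
Total external benefit = ∫₀^{Q_m} (7.300 + 0.356Q) dQ = 7.300×11.9973 + ½×0.356×11.9973² = 113.2008.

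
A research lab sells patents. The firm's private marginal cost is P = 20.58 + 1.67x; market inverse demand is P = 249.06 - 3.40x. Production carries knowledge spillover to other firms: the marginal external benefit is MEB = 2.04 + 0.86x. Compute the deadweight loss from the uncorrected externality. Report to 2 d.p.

Market equilibrium (private): 20.58 + 1.67x = 249.06 - 3.40x → x_m = 45.0651.
Social marginal cost = private MC − MEB = 18.54 + 0.81x.
Set SMC = demand: 18.54 + 0.81x = 249.06 - 3.40x → x* = 54.7553.
The loss is the area between SMC and demand from x* to x_m; with linear curves that's a triangle of height MEB(x_m).
DWL = ½ × 9.6902 × 40.7960 = 197.6607.

DWL = 197.66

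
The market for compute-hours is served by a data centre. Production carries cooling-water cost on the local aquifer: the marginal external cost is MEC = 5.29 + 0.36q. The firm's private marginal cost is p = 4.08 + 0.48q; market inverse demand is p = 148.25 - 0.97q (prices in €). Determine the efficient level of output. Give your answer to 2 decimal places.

Social marginal cost = private MC + MEC = 9.37 + 0.84q.
Set SMC = demand: 9.37 + 0.84q = 148.25 - 0.97q → q* = 76.7293.

q* = 76.73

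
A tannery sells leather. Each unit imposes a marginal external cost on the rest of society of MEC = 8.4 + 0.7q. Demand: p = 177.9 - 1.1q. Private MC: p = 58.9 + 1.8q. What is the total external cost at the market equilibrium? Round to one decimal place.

934.0

Market equilibrium (private): 58.9 + 1.8q = 177.9 - 1.1q → q_m = 41.0345.
Total external cost = ∫₀^{q_m} (8.4 + 0.7q) dq = 8.4×41.0345 + ½×0.7×41.0345² = 934.0304.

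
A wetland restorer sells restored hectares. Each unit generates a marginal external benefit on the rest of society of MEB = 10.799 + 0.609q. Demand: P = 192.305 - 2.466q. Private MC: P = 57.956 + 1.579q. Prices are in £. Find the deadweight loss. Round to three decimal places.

DWL = £140.078

Market equilibrium (private): 57.956 + 1.579q = 192.305 - 2.466q → q_m = 33.2136.
Social marginal cost = private MC − MEB = 47.157 + 0.970q.
Set SMC = demand: 47.157 + 0.970q = 192.305 - 2.466q → q* = 42.2433.
The welfare-loss triangle has base |q_m − q*| and height MEB(q_m) (the vertical gap between SMC and demand is zero at q* and MEB at q_m).
DWL = ½ × 9.0297 × 31.0261 = 140.0782.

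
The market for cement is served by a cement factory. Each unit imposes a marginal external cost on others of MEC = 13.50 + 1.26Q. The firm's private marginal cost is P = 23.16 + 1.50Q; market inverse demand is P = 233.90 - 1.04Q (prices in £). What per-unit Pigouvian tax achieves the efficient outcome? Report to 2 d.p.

Social marginal cost = private MC + MEC = 36.66 + 2.76Q.
Set SMC = demand: 36.66 + 2.76Q = 233.90 - 1.04Q → Q* = 51.9053.
The Pigouvian tax equals MEC at Q*: 13.50 + 1.26×51.9053 = 78.9007.

tax = £78.90 per unit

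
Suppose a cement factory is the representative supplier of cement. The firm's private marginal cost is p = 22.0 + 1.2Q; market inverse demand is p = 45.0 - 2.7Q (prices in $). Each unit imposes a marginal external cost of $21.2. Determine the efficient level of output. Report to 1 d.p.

Social marginal cost = private MC + MEC = 43.2 + 1.2Q.
Set SMC = demand: 43.2 + 1.2Q = 45.0 - 2.7Q → Q* = 0.4615.

Q* = 0.5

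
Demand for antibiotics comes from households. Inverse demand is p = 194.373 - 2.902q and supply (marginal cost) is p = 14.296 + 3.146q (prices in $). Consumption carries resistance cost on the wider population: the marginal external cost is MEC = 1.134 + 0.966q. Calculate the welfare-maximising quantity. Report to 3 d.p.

Social marginal benefit = demand − MEC = 193.239 - 3.868q.
Set SMB = MC: 193.239 - 3.868q = 14.296 + 3.146q → q* = 25.5123.

q* = 25.512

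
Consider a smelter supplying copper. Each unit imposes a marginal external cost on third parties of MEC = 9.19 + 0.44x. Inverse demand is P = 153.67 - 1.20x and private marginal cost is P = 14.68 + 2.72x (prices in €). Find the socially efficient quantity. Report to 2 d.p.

x* = 29.77

Social marginal cost = private MC + MEC = 23.87 + 3.16x.
Set SMC = demand: 23.87 + 3.16x = 153.67 - 1.20x → x* = 29.7706.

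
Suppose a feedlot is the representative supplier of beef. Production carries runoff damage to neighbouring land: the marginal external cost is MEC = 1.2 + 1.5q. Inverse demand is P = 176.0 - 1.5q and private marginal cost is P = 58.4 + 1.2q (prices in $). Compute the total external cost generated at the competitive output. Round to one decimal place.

$1475.1

Market equilibrium (private): 58.4 + 1.2q = 176.0 - 1.5q → q_m = 43.5556.
Total external cost = ∫₀^{q_m} (1.2 + 1.5q) dq = 1.2×43.5556 + ½×1.5×43.5556² = 1475.0844.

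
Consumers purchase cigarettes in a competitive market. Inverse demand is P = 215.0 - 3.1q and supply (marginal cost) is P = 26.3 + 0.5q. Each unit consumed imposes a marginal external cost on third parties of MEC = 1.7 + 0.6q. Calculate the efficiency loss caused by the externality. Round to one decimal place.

DWL = 130.8

Market equilibrium (private): 26.3 + 0.5q = 215.0 - 3.1q → q_m = 52.4167.
Social marginal benefit = demand − MEC = 213.3 - 3.7q.
Set SMB = MC: 213.3 - 3.7q = 26.3 + 0.5q → q* = 44.5238.
The welfare-loss triangle has base |q_m − q*| and height MEC(q_m) (the vertical gap between SMB and MC is zero at q* and MEC at q_m).
DWL = ½ × 7.8929 × 33.1500 = 130.8248.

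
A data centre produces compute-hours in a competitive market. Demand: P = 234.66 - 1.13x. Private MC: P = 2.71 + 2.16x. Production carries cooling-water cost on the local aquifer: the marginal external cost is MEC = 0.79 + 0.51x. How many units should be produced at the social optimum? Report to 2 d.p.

x* = 60.83

Social marginal cost = private MC + MEC = 3.50 + 2.67x.
Set SMC = demand: 3.50 + 2.67x = 234.66 - 1.13x → x* = 60.8316.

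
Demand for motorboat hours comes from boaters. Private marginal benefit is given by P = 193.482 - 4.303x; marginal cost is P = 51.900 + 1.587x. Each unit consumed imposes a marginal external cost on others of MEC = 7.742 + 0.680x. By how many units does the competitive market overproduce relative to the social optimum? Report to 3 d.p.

Market equilibrium (private): 51.900 + 1.587x = 193.482 - 4.303x → x_m = 24.0377.
Social marginal benefit = demand − MEC = 185.740 - 4.983x.
Set SMB = MC: 185.740 - 4.983x = 51.900 + 1.587x → x* = 20.3714.
Gap = |24.0377 − 20.3714| = 3.6663.

3.666 units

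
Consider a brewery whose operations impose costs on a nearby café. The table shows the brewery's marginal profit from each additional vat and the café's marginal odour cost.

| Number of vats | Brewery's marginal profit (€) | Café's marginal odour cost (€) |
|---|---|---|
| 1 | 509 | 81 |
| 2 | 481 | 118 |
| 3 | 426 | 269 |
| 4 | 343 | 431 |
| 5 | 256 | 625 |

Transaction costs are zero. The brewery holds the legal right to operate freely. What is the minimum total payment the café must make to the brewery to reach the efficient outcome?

€599

Left alone the brewery would choose level 5 (marginal profit stays positive).
Efficient level: k* = 3 (marginal profit ≥ marginal odour cost through 3).
The café must at least cover the brewery's forgone profit from cutting 5→3: 343 + 256 = 599.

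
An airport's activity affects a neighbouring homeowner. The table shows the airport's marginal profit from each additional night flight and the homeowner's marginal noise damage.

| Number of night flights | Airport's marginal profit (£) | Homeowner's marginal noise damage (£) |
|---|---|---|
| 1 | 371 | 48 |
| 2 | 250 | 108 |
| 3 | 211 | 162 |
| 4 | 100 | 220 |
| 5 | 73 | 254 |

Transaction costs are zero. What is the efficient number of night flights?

3

Bargaining reaches the level where marginal profit last exceeds marginal noise damage.
That holds through level 3 (211 ≥ 162) but not at 4 (100 < 220).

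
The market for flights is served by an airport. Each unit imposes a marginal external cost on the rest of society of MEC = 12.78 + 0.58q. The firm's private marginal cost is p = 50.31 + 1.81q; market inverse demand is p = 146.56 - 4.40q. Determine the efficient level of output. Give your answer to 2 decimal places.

Social marginal cost = private MC + MEC = 63.09 + 2.39q.
Set SMC = demand: 63.09 + 2.39q = 146.56 - 4.40q → q* = 12.2931.

q* = 12.29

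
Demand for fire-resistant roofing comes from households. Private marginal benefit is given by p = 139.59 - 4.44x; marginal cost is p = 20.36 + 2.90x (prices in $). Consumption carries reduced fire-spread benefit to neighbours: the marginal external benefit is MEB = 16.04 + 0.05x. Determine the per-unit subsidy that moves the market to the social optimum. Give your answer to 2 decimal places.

Social marginal benefit = demand + MEB = 155.63 - 4.39x.
Set SMB = MC: 155.63 - 4.39x = 20.36 + 2.90x → x* = 18.5556.
The Pigouvian subsidy equals MEB at x*: 16.04 + 0.05×18.5556 = 16.9678.

subsidy = $16.97 per unit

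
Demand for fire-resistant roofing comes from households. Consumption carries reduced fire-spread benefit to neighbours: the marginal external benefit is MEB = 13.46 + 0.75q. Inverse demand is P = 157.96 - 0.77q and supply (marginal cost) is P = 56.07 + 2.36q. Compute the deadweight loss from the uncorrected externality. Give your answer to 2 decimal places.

Market equilibrium (private): 56.07 + 2.36q = 157.96 - 0.77q → q_m = 32.5527.
Social marginal benefit = demand + MEB = 171.42 - 0.02q.
Set SMB = MC: 171.42 - 0.02q = 56.07 + 2.36q → q* = 48.4664.
Height of the DWL triangle at q_m is SMB(q_m) − MC(q_m) = MEB(q_m) = 37.8745.
DWL = ½ × 15.9137 × 37.8745 = 301.3617.

DWL = 301.36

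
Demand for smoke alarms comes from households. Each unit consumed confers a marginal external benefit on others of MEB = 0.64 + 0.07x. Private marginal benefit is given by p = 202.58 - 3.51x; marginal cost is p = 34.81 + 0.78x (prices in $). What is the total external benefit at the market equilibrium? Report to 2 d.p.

Market equilibrium (private): 34.81 + 0.78x = 202.58 - 3.51x → x_m = 39.1072.
Total external benefit = ∫₀^{x_m} (0.64 + 0.07x) dx = 0.64×39.1072 + ½×0.07×39.1072² = 78.5567.

$78.56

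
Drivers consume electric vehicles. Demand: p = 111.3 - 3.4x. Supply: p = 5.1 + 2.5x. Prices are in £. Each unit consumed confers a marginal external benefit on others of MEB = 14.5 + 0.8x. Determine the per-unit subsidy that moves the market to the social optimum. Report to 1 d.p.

subsidy = £33.4 per unit

Social marginal benefit = demand + MEB = 125.8 - 2.6x.
Set SMB = MC: 125.8 - 2.6x = 5.1 + 2.5x → x* = 23.6667.
The Pigouvian subsidy equals MEB at x*: 14.5 + 0.8×23.6667 = 33.4334.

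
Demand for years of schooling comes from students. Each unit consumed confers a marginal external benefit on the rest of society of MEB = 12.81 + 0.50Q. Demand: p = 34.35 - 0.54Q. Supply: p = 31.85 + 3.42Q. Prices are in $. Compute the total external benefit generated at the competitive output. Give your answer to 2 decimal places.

$8.19

Market equilibrium (private): 31.85 + 3.42Q = 34.35 - 0.54Q → Q_m = 0.6313.
Total external benefit = ∫₀^{Q_m} (12.81 + 0.50Q) dQ = 12.81×0.6313 + ½×0.50×0.6313² = 8.1866.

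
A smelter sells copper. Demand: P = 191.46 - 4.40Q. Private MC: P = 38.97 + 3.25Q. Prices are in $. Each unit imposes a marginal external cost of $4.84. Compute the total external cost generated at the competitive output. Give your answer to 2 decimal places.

Market equilibrium (private): 38.97 + 3.25Q = 191.46 - 4.40Q → Q_m = 19.9333.
Total external cost = MEC × Q_m = 4.84 × 19.9333 = 96.4772.

$96.48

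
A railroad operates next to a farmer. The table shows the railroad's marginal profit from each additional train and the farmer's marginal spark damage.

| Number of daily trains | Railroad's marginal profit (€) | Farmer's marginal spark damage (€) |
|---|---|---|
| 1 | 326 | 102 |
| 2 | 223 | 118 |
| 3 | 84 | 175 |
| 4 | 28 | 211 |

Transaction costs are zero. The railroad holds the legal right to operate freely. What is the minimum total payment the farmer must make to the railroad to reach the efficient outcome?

€112

Left alone the railroad would choose level 4 (marginal profit stays positive).
Efficient level: k* = 2 (marginal profit ≥ marginal spark damage through 2).
The farmer must at least cover the railroad's forgone profit from cutting 4→2: 84 + 28 = 112.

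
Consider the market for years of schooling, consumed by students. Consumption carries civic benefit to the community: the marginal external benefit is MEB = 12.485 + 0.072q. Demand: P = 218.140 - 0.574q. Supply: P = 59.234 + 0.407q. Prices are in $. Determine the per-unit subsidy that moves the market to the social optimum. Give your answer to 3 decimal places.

Social marginal benefit = demand + MEB = 230.625 - 0.502q.
Set SMB = MC: 230.625 - 0.502q = 59.234 + 0.407q → q* = 188.5490.
The Pigouvian subsidy equals MEB at q*: 12.485 + 0.072×188.5490 = 26.0605.

subsidy = $26.061 per unit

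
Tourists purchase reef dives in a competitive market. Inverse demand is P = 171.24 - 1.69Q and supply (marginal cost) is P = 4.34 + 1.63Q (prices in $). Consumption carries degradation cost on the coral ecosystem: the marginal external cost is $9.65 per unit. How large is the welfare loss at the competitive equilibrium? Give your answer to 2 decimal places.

Market equilibrium (private): 4.34 + 1.63Q = 171.24 - 1.69Q → Q_m = 50.2711.
Social marginal benefit = demand − MEC = 161.59 - 1.69Q.
Set SMB = MC: 161.59 - 1.69Q = 4.34 + 1.63Q → Q* = 47.3645.
The welfare-loss triangle has base |Q_m − Q*| and height MEC(Q_m) (the vertical gap between SMB and MC is zero at Q* and MEC at Q_m).
DWL = ½ × 2.9066 × 9.6500 = 14.0243.

DWL = $14.02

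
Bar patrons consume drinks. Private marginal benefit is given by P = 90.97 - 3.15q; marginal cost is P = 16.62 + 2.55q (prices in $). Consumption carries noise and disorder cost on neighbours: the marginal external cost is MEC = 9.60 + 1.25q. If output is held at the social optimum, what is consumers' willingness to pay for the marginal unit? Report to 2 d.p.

P = $61.62

Social marginal benefit = demand − MEC = 81.37 - 4.40q.
Set SMB = MC: 81.37 - 4.40q = 16.62 + 2.55q → q* = 9.3165.
Consumer price on the demand curve at q*: 90.97 − 3.15×9.3165 = 61.6230.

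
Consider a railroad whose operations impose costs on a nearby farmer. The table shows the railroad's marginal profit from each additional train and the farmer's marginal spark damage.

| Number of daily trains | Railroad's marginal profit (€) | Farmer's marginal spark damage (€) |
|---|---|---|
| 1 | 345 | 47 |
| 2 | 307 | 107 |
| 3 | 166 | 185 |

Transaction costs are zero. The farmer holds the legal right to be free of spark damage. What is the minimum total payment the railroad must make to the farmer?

€154

Efficient level: marginal profit ≥ marginal spark damage through level 2, so k* = 2.
With the farmer holding the right, the railroad must at least compensate total damage at k*: 47 + 107 = 154.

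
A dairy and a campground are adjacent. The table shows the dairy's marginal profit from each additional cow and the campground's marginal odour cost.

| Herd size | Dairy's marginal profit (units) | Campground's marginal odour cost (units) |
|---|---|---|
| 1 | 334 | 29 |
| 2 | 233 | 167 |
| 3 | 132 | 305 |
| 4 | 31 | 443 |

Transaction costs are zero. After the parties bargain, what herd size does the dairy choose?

2

Bargaining reaches the level where marginal profit last exceeds marginal odour cost.
That holds through level 2 (233 ≥ 167) but not at 3 (132 < 305).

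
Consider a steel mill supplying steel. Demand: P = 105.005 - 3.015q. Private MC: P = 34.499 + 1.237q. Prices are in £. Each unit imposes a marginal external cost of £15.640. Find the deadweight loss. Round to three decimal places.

DWL = £28.764

Market equilibrium (private): 34.499 + 1.237q = 105.005 - 3.015q → q_m = 16.5818.
Social marginal cost = private MC + MEC = 50.139 + 1.237q.
Set SMC = demand: 50.139 + 1.237q = 105.005 - 3.015q → q* = 12.9036.
Height of the DWL triangle at q_m is SMC(q_m) − demand(q_m) = MEC(q_m) = 15.6400.
DWL = ½ × 3.6782 × 15.6400 = 28.7635.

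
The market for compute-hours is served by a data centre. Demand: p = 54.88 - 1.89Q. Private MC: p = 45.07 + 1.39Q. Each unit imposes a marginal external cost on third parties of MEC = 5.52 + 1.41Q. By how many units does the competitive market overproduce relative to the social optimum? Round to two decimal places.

Market equilibrium (private): 45.07 + 1.39Q = 54.88 - 1.89Q → Q_m = 2.9909.
Social marginal cost = private MC + MEC = 50.59 + 2.80Q.
Set SMC = demand: 50.59 + 2.80Q = 54.88 - 1.89Q → Q* = 0.9147.
Gap = |2.9909 − 0.9147| = 2.0762.

2.08 units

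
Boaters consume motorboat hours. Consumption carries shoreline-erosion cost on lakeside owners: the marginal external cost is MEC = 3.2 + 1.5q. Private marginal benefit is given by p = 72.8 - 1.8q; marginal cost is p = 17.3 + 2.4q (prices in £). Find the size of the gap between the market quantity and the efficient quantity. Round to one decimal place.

Market equilibrium (private): 17.3 + 2.4q = 72.8 - 1.8q → q_m = 13.2143.
Social marginal benefit = demand − MEC = 69.6 - 3.3q.
Set SMB = MC: 69.6 - 3.3q = 17.3 + 2.4q → q* = 9.1754.
Gap = |13.2143 − 9.1754| = 4.0389.

4.0 units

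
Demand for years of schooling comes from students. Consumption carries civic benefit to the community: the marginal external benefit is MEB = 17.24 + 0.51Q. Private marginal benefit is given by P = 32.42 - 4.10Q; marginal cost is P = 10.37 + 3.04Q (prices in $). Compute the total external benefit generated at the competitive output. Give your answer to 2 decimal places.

$55.67

Market equilibrium (private): 10.37 + 3.04Q = 32.42 - 4.10Q → Q_m = 3.0882.
Total external benefit = ∫₀^{Q_m} (17.24 + 0.51Q) dQ = 17.24×3.0882 + ½×0.51×3.0882² = 55.6725.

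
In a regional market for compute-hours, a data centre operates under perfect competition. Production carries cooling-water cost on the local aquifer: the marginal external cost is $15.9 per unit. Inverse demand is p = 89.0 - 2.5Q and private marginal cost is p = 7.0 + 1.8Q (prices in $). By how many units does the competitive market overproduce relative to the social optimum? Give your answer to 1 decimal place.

Market equilibrium (private): 7.0 + 1.8Q = 89.0 - 2.5Q → Q_m = 19.0698.
Social marginal cost = private MC + MEC = 22.9 + 1.8Q.
Set SMC = demand: 22.9 + 1.8Q = 89.0 - 2.5Q → Q* = 15.3721.
Gap = |19.0698 − 15.3721| = 3.6977.

3.7 units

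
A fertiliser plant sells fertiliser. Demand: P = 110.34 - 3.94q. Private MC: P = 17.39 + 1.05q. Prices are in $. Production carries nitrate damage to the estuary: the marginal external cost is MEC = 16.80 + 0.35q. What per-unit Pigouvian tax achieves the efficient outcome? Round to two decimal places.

tax = $21.79 per unit

Social marginal cost = private MC + MEC = 34.19 + 1.40q.
Set SMC = demand: 34.19 + 1.40q = 110.34 - 3.94q → q* = 14.2603.
The Pigouvian tax equals MEC at q*: 16.80 + 0.35×14.2603 = 21.7911.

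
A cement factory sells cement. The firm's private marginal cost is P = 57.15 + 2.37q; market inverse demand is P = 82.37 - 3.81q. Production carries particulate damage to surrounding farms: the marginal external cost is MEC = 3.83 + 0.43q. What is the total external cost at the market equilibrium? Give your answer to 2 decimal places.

19.21

Market equilibrium (private): 57.15 + 2.37q = 82.37 - 3.81q → q_m = 4.0809.
Total external cost = ∫₀^{q_m} (3.83 + 0.43q) dq = 3.83×4.0809 + ½×0.43×4.0809² = 19.2104.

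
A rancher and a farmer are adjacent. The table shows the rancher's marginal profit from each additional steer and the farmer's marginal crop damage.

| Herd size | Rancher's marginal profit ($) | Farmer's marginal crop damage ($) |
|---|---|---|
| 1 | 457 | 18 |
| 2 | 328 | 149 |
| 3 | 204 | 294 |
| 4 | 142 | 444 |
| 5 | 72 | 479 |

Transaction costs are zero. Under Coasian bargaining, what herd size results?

Bargaining reaches the level where marginal profit last exceeds marginal crop damage.
That holds through level 2 (328 ≥ 149) but not at 3 (204 < 294).

2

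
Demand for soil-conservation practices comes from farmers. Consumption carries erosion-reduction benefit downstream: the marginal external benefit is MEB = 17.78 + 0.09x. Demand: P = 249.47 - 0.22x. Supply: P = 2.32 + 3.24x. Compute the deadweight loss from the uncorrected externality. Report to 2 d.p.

DWL = 86.95

Market equilibrium (private): 2.32 + 3.24x = 249.47 - 0.22x → x_m = 71.4306.
Social marginal benefit = demand + MEB = 267.25 - 0.13x.
Set SMB = MC: 267.25 - 0.13x = 2.32 + 3.24x → x* = 78.6142.
Between x* and x_m the wedge SMB − MC runs linearly from 0 to MEB(x_m), so the loss is a triangle.
DWL = ½ × 7.1836 × 24.2088 = 86.9532.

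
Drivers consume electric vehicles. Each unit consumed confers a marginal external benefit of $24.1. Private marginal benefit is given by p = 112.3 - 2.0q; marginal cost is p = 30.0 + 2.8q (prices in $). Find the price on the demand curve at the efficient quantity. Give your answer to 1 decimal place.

Social marginal benefit = demand + MEB = 136.4 - 2.0q.
Set SMB = MC: 136.4 - 2.0q = 30.0 + 2.8q → q* = 22.1667.
Consumer price on the demand curve at q*: 112.3 − 2.0×22.1667 = 67.9666.

P = $68.0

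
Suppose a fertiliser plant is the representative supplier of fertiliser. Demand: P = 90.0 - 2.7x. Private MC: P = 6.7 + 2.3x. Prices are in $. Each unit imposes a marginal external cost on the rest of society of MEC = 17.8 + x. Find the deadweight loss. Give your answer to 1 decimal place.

DWL = $99.0

Market equilibrium (private): 6.7 + 2.3x = 90.0 - 2.7x → x_m = 16.6600.
Social marginal cost = private MC + MEC = 24.5 + 3.3x.
Set SMC = demand: 24.5 + 3.3x = 90.0 - 2.7x → x* = 10.9167.
Between x* and x_m the wedge SMC − demand runs linearly from 0 to MEC(x_m), so the loss is a triangle.
DWL = ½ × 5.7433 × 34.4600 = 98.9571.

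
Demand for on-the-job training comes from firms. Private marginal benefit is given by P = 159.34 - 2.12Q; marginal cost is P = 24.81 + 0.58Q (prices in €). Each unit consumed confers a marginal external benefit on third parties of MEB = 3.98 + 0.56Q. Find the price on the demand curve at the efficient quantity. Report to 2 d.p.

Social marginal benefit = demand + MEB = 163.32 - 1.56Q.
Set SMB = MC: 163.32 - 1.56Q = 24.81 + 0.58Q → Q* = 64.7243.
Consumer price on the demand curve at Q*: 159.34 − 2.12×64.7243 = 22.1245.

P = €22.12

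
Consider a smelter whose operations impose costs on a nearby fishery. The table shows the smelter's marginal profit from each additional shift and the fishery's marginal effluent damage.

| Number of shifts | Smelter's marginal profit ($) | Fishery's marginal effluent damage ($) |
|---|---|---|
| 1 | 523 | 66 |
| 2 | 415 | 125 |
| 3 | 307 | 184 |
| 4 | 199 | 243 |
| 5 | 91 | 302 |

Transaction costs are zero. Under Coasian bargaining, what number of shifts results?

Bargaining reaches the level where marginal profit last exceeds marginal effluent damage.
That holds through level 3 (307 ≥ 184) but not at 4 (199 < 243).

3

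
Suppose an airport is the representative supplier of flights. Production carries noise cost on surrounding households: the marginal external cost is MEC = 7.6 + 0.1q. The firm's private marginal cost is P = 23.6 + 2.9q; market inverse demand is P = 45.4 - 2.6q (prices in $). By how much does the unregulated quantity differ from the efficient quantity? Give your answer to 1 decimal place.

Market equilibrium (private): 23.6 + 2.9q = 45.4 - 2.6q → q_m = 3.9636.
Social marginal cost = private MC + MEC = 31.2 + 3.0q.
Set SMC = demand: 31.2 + 3.0q = 45.4 - 2.6q → q* = 2.5357.
Gap = |3.9636 − 2.5357| = 1.4279.

1.4 units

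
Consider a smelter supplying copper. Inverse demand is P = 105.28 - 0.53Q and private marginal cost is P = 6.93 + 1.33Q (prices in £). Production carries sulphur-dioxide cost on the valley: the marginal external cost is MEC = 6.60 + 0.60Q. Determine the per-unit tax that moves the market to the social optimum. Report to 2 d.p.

tax = £28.98 per unit

Social marginal cost = private MC + MEC = 13.53 + 1.93Q.
Set SMC = demand: 13.53 + 1.93Q = 105.28 - 0.53Q → Q* = 37.2967.
The Pigouvian tax equals MEC at Q*: 6.60 + 0.60×37.2967 = 28.9780.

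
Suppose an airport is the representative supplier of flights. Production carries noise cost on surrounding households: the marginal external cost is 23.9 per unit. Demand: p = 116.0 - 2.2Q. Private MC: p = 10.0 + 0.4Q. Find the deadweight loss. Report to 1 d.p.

Market equilibrium (private): 10.0 + 0.4Q = 116.0 - 2.2Q → Q_m = 40.7692.
Social marginal cost = private MC + MEC = 33.9 + 0.4Q.
Set SMC = demand: 33.9 + 0.4Q = 116.0 - 2.2Q → Q* = 31.5769.
The welfare-loss triangle has base |Q_m − Q*| and height MEC(Q_m) (the vertical gap between SMC and demand is zero at Q* and MEC at Q_m).
DWL = ½ × 9.1923 × 23.9000 = 109.8480.

DWL = 109.8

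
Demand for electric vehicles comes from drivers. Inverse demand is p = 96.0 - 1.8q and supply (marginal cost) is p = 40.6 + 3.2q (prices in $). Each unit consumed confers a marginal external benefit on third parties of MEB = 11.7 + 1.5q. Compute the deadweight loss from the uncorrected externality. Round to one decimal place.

Market equilibrium (private): 40.6 + 3.2q = 96.0 - 1.8q → q_m = 11.0800.
Social marginal benefit = demand + MEB = 107.7 - 0.3q.
Set SMB = MC: 107.7 - 0.3q = 40.6 + 3.2q → q* = 19.1714.
The loss is the area between SMB and MC from q* to q_m; with linear curves that's a triangle of height MEB(q_m).
DWL = ½ × 8.0914 × 28.3200 = 114.5742.

DWL = $114.6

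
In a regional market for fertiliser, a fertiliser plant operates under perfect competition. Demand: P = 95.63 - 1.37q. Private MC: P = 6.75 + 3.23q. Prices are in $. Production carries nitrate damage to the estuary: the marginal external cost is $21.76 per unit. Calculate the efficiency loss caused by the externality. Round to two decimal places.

Market equilibrium (private): 6.75 + 3.23q = 95.63 - 1.37q → q_m = 19.3217.
Social marginal cost = private MC + MEC = 28.51 + 3.23q.
Set SMC = demand: 28.51 + 3.23q = 95.63 - 1.37q → q* = 14.5913.
The welfare-loss triangle has base |q_m − q*| and height MEC(q_m) (the vertical gap between SMC and demand is zero at q* and MEC at q_m).
DWL = ½ × 4.7304 × 21.7600 = 51.4668.

DWL = $51.47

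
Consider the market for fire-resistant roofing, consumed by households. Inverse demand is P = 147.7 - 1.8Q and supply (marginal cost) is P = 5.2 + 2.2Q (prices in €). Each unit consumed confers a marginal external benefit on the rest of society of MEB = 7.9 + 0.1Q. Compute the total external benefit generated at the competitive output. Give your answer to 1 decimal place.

€344.9

Market equilibrium (private): 5.2 + 2.2Q = 147.7 - 1.8Q → Q_m = 35.6250.
Total external benefit = ∫₀^{Q_m} (7.9 + 0.1Q) dQ = 7.9×35.6250 + ½×0.1×35.6250² = 344.8945.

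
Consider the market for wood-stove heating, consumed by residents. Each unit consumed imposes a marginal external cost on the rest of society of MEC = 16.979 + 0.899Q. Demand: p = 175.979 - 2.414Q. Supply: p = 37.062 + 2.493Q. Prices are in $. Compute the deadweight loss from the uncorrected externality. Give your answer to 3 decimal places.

Market equilibrium (private): 37.062 + 2.493Q = 175.979 - 2.414Q → Q_m = 28.3100.
Social marginal benefit = demand − MEC = 159.000 - 3.313Q.
Set SMB = MC: 159.000 - 3.313Q = 37.062 + 2.493Q → Q* = 21.0021.
Height of the DWL triangle at Q_m is MC(Q_m) − SMB(Q_m) = MEC(Q_m) = 42.4297.
DWL = ½ × 7.3079 × 42.4297 = 155.0360.

DWL = $155.036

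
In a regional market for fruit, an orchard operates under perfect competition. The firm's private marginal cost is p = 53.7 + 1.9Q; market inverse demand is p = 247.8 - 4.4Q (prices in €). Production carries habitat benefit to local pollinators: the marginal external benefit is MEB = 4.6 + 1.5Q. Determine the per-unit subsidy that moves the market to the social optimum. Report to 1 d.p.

subsidy = €66.7 per unit

Social marginal cost = private MC − MEB = 49.1 + 0.4Q.
Set SMC = demand: 49.1 + 0.4Q = 247.8 - 4.4Q → Q* = 41.3958.
The Pigouvian subsidy equals MEB at Q*: 4.6 + 1.5×41.3958 = 66.6937.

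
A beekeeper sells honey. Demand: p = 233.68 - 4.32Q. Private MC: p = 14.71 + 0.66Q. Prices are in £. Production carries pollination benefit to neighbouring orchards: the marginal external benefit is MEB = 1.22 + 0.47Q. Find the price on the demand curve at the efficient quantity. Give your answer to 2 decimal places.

Social marginal cost = private MC − MEB = 13.49 + 0.19Q.
Set SMC = demand: 13.49 + 0.19Q = 233.68 - 4.32Q → Q* = 48.8226.
Consumer price on the demand curve at Q*: 233.68 − 4.32×48.8226 = 22.7664.

P = £22.77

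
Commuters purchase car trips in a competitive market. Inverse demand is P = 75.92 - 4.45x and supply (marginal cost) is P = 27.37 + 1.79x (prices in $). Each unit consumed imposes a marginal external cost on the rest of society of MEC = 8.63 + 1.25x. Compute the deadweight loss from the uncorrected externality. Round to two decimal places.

Market equilibrium (private): 27.37 + 1.79x = 75.92 - 4.45x → x_m = 7.7804.
Social marginal benefit = demand − MEC = 67.29 - 5.70x.
Set SMB = MC: 67.29 - 5.70x = 27.37 + 1.79x → x* = 5.3298.
Between x* and x_m the wedge MC − SMB runs linearly from 0 to MEC(x_m), so the loss is a triangle.
DWL = ½ × 2.4506 × 18.3556 = 22.4911.

DWL = $22.49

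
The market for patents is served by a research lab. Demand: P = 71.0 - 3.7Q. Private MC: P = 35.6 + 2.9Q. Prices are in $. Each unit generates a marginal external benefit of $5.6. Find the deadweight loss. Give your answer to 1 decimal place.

DWL = $2.4

Market equilibrium (private): 35.6 + 2.9Q = 71.0 - 3.7Q → Q_m = 5.3636.
Social marginal cost = private MC − MEB = 30.0 + 2.9Q.
Set SMC = demand: 30.0 + 2.9Q = 71.0 - 3.7Q → Q* = 6.2121.
The loss is the area between SMC and demand from Q* to Q_m; with linear curves that's a triangle of height MEB(Q_m).
DWL = ½ × 0.8485 × 5.6000 = 2.3758.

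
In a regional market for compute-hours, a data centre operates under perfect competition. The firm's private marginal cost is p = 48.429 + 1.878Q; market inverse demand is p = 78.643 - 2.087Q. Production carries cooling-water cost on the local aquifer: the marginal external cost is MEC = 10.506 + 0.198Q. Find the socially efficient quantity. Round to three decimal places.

Social marginal cost = private MC + MEC = 58.935 + 2.076Q.
Set SMC = demand: 58.935 + 2.076Q = 78.643 - 2.087Q → Q* = 4.7341.

Q* = 4.734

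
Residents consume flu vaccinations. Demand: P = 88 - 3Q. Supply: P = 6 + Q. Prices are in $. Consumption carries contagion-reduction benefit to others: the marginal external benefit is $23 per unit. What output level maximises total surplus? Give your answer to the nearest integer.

Q* = 26

Social marginal benefit = demand + MEB = 111 - 3Q.
Set SMB = MC: 111 - 3Q = 6 + Q → Q* = 26.2500.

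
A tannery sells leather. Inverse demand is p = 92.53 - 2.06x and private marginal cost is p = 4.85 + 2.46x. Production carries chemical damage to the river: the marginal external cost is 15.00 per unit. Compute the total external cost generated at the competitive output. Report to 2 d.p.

290.97

Market equilibrium (private): 4.85 + 2.46x = 92.53 - 2.06x → x_m = 19.3982.
Total external cost = MEC × x_m = 15.00 × 19.3982 = 290.9730.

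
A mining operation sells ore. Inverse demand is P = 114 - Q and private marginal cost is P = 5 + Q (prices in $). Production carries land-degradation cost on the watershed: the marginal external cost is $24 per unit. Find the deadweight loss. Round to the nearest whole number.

Market equilibrium (private): 5 + Q = 114 - Q → Q_m = 54.5000.
Social marginal cost = private MC + MEC = 29 + Q.
Set SMC = demand: 29 + Q = 114 - Q → Q* = 42.5000.
Height of the DWL triangle at Q_m is SMC(Q_m) − demand(Q_m) = MEC(Q_m) = 24.0000.
DWL = ½ × 12.0000 × 24.0000 = 144.0000.

DWL = $144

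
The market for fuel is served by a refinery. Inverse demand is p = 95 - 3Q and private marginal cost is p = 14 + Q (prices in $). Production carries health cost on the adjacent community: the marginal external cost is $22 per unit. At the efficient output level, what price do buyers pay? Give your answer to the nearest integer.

Social marginal cost = private MC + MEC = 36 + Q.
Set SMC = demand: 36 + Q = 95 - 3Q → Q* = 14.7500.
Consumer price on the demand curve at Q*: 95 − 3×14.7500 = 50.7500.

P = $51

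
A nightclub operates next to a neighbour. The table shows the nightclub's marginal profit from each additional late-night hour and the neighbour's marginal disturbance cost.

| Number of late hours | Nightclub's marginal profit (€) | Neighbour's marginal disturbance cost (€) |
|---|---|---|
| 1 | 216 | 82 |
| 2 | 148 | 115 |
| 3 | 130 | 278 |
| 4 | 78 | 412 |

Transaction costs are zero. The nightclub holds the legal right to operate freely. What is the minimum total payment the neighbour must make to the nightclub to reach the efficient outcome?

Left alone the nightclub would choose level 4 (marginal profit stays positive).
Efficient level: k* = 2 (marginal profit ≥ marginal disturbance cost through 2).
The neighbour must at least cover the nightclub's forgone profit from cutting 4→2: 130 + 78 = 208.

€208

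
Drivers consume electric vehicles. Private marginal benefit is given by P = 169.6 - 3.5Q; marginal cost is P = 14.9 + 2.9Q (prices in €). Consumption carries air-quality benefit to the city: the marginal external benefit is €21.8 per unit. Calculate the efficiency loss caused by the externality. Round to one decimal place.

Market equilibrium (private): 14.9 + 2.9Q = 169.6 - 3.5Q → Q_m = 24.1719.
Social marginal benefit = demand + MEB = 191.4 - 3.5Q.
Set SMB = MC: 191.4 - 3.5Q = 14.9 + 2.9Q → Q* = 27.5781.
The loss is the area between SMB and MC from Q* to Q_m; with linear curves that's a triangle of height MEB(Q_m).
DWL = ½ × 3.4062 × 21.8000 = 37.1276.

DWL = €37.1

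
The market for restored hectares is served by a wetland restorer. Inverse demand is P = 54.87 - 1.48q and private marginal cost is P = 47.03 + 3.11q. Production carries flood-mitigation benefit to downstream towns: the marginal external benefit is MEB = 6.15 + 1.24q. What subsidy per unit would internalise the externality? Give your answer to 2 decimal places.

Social marginal cost = private MC − MEB = 40.88 + 1.87q.
Set SMC = demand: 40.88 + 1.87q = 54.87 - 1.48q → q* = 4.1761.
The Pigouvian subsidy equals MEB at q*: 6.15 + 1.24×4.1761 = 11.3284.

subsidy = 11.33 per unit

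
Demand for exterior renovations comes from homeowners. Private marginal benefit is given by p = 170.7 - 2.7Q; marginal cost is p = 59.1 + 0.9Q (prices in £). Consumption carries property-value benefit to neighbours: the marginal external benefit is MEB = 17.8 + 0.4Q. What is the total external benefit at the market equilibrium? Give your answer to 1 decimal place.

Market equilibrium (private): 59.1 + 0.9Q = 170.7 - 2.7Q → Q_m = 31.0000.
Total external benefit = ∫₀^{Q_m} (17.8 + 0.4Q) dQ = 17.8×31.0000 + ½×0.4×31.0000² = 744.0000.

£744.0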